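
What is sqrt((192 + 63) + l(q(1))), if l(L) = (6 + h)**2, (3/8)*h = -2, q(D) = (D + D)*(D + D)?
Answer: 11*sqrt(19)/3 ≈ 15.983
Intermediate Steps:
q(D) = 4*D**2 (q(D) = (2*D)*(2*D) = 4*D**2)
h = -16/3 (h = (8/3)*(-2) = -16/3 ≈ -5.3333)
l(L) = 4/9 (l(L) = (6 - 16/3)**2 = (2/3)**2 = 4/9)
sqrt((192 + 63) + l(q(1))) = sqrt((192 + 63) + 4/9) = sqrt(255 + 4/9) = sqrt(2299/9) = 11*sqrt(19)/3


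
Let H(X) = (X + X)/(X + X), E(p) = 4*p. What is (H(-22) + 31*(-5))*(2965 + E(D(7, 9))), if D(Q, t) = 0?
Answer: -456610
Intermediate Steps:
H(X) = 1 (H(X) = (2*X)/((2*X)) = (2*X)*(1/(2*X)) = 1)
(H(-22) + 31*(-5))*(2965 + E(D(7, 9))) = (1 + 31*(-5))*(2965 + 4*0) = (1 - 155)*(2965 + 0) = -154*2965 = -456610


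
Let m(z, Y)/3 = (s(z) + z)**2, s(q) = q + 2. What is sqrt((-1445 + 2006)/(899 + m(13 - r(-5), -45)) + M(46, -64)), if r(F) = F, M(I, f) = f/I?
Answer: I*sqrt(18587035057)/120313 ≈ 1.1332*I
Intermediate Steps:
s(q) = 2 + q
m(z, Y) = 3*(2 + 2*z)**2 (m(z, Y) = 3*((2 + z) + z)**2 = 3*(2 + 2*z)**2)
sqrt((-1445 + 2006)/(899 + m(13 - r(-5), -45)) + M(46, -64)) = sqrt((-1445 + 2006)/(899 + 12*(1 + (13 - 1*(-5)))**2) - 64/46) = sqrt(561/(899 + 12*(1 + (13 + 5))**2) - 64*1/46) = sqrt(561/(899 + 12*(1 + 18)**2) - 32/23) = sqrt(561/(899 + 12*19**2) - 32/23) = sqrt(561/(899 + 12*361) - 32/23) = sqrt(561/(899 + 4332) - 32/23) = sqrt(561/5231 - 32/23) = sqrt(-154489/120313) = I*sqrt(18587035057)/120313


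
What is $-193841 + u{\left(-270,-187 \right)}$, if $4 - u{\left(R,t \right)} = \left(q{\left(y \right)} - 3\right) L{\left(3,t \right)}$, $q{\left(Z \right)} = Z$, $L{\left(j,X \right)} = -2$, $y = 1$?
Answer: $-193841$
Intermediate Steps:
$u{\left(R,t \right)} = 0$ ($u{\left(R,t \right)} = 4 - \left(1 - 3\right) \left(-2\right) = 4 - \left(-2\right) \left(-2\right) = 4 - 4 = 0$)
$-193841 + u{\left(-270,-187 \right)} = -193841 + 0 = -193841$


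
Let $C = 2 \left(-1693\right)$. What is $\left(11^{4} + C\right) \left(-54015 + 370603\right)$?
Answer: $3563197940$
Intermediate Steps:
$C = -3386$
$\left(11^{4} + C\right) \left(-54015 + 370603\right) = \left(11^{4} - 3386\right) \left(-54015 + 370603\right) = \left(14641 - 3386\right) 316588 = 11255 \cdot 316588 = 3563197940$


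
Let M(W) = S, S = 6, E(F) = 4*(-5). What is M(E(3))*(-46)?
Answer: -276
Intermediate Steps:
E(F) = -20
M(W) = 6
M(E(3))*(-46) = 6*(-46) = -276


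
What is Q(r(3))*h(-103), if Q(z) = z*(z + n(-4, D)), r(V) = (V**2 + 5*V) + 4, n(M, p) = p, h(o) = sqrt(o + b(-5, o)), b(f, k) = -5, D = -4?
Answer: 4032*I*sqrt(3) ≈ 6983.6*I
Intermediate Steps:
h(o) = sqrt(-5 + o) (h(o) = sqrt(o - 5) = sqrt(-5 + o))
r(V) = 4 + V**2 + 5*V
Q(z) = z*(-4 + z) (Q(z) = z*(z - 4) = z*(-4 + z))
Q(r(3))*h(-103) = ((4 + 3**2 + 5*3)*(-4 + (4 + 3**2 + 5*3)))*sqrt(-5 - 103) = ((4 + 9 + 15)*(-4 + (4 + 9 + 15)))*sqrt(-108) = (28*(-4 + 28))*(6*I*sqrt(3)) = (28*24)*(6*I*sqrt(3)) = 672*(6*I*sqrt(3)) = 4032*I*sqrt(3)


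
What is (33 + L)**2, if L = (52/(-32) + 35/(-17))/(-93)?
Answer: 19403097025/17774656 ≈ 1091.6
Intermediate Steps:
L = 167/4216 (L = (52*(-1/32) + 35*(-1/17))*(-1/93) = (-13/8 - 35/17)*(-1/93) = -501/136*(-1/93) = 167/4216 ≈ 0.039611)
(33 + L)**2 = (33 + 167/4216)**2 = (139295/4216)**2 = 19403097025/17774656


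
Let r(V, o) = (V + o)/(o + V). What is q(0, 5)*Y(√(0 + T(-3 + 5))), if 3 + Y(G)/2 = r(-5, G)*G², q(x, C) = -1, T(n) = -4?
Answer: 14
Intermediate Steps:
r(V, o) = 1 (r(V, o) = (V + o)/(V + o) = 1)
Y(G) = -6 + 2*G² (Y(G) = -6 + 2*(1*G²) = -6 + 2*G²)
q(0, 5)*Y(√(0 + T(-3 + 5))) = -(-6 + 2*(√(0 - 4))²) = -(-6 + 2*(√(-4))²) = -(-6 + 2*(2*I)²) = -(-6 + 2*(-4)) = -(-6 - 8) = -1*(-14) = 14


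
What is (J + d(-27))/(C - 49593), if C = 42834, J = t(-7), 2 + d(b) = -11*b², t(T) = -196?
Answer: 913/751 ≈ 1.2157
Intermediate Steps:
d(b) = -2 - 11*b²
J = -196
(J + d(-27))/(C - 49593) = (-196 + (-2 - 11*(-27)²))/(42834 - 49593) = (-196 + (-2 - 11*729))/(-6759) = (-196 + (-2 - 8019))*(-1/6759) = (-196 - 8021)*(-1/6759) = -8217*(-1/6759) = 913/751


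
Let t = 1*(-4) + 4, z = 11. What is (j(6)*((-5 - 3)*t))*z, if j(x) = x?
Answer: 0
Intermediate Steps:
t = 0 (t = -4 + 4 = 0)
(j(6)*((-5 - 3)*t))*z = (6*((-5 - 3)*0))*11 = (6*(-8*0))*11 = (6*0)*11 = 0*11 = 0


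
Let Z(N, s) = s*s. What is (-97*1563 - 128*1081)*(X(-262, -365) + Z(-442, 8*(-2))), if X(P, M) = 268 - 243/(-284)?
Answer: -43223979761/284 ≈ -1.5220e+8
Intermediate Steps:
X(P, M) = 76355/284 (X(P, M) = 268 - 243*(-1/284) = 268 + 243/284 = 76355/284)
Z(N, s) = s**2
(-97*1563 - 128*1081)*(X(-262, -365) + Z(-442, 8*(-2))) = (-97*1563 - 128*1081)*(76355/284 + (8*(-2))**2) = (-151611 - 138368)*(76355/284 + (-16)**2) = -289979*(76355/284 + 256) = -289979*149059/284 = -43223979761/284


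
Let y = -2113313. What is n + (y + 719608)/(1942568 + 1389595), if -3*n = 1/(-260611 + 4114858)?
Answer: -5371684425856/12842979246261 ≈ -0.41826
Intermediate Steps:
n = -1/11562741 (n = -1/(3*(-260611 + 4114858)) = -1/3/3854247 = -1/3*1/3854247 = -1/11562741 ≈ -8.6485e-8)
n + (y + 719608)/(1942568 + 1389595) = -1/11562741 + (-2113313 + 719608)/(1942568 + 1389595) = -1/11562741 - 1393705/3332163 = -5371684425856/12842979246261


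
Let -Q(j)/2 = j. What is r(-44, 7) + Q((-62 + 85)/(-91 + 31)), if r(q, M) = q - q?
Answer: 23/30 ≈ 0.76667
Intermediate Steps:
r(q, M) = 0
Q(j) = -2*j
r(-44, 7) + Q((-62 + 85)/(-91 + 31)) = 0 - 2*(-62 + 85)/(-91 + 31) = 0 - 46/(-60) = 0 - 46*(-1)/60 = 0 - 2*(-23/60) = 0 + 23/30 = 23/30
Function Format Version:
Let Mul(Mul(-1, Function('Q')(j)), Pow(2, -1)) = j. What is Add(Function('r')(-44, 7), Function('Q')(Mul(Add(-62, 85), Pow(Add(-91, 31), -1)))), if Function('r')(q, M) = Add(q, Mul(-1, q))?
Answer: Rational(23, 30) ≈ 0.76667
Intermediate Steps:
Function('r')(q, M) = 0
Function('Q')(j) = Mul(-2, j)
Add(Function('r')(-44, 7), Function('Q')(Mul(Add(-62, 85), Pow(Add(-91, 31), -1)))) = Add(0, Mul(-2, Mul(Add(-62, 85), Pow(Add(-91, 31), -1)))) = Add(0, Mul(-2, Mul(23, Pow(-60, -1)))) = Add(0, Mul(-2, Mul(23, Rational(-1, 60)))) = Add(0, Mul(-2, Rational(-23, 60))) = Add(0, Rational(23, 30)) = Rational(23, 30)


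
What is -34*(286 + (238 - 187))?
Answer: -11458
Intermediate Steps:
-34*(286 + (238 - 187)) = -34*(286 + 51) = -34*337 = -11458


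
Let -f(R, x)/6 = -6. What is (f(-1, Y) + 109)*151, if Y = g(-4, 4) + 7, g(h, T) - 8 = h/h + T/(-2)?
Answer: 21895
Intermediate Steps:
g(h, T) = 9 - T/2 (g(h, T) = 8 + (h/h + T/(-2)) = 8 + (1 + T*(-½)) = 8 + (1 - T/2) = 9 - T/2)
Y = 14 (Y = (9 - ½*4) + 7 = (9 - 2) + 7 = 7 + 7 = 14)
f(R, x) = 36 (f(R, x) = -6*(-6) = 36)
(f(-1, Y) + 109)*151 = (36 + 109)*151 = 145*151 = 21895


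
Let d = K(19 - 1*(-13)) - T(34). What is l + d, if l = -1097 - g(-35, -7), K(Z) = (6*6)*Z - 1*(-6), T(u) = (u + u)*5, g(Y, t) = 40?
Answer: -319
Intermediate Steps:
T(u) = 10*u (T(u) = (2*u)*5 = 10*u)
K(Z) = 6 + 36*Z (K(Z) = 36*Z + 6 = 6 + 36*Z)
l = -1137 (l = -1097 - 1*40 = -1097 - 40 = -1137)
d = 818 (d = (6 + 36*(19 - 1*(-13))) - 10*34 = (6 + 36*(19 + 13)) - 1*340 = (6 + 36*32) - 340 = (6 + 1152) - 340 = 1158 - 340 = 818)
l + d = -1137 + 818 = -319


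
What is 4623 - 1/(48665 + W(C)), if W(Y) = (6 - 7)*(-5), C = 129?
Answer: 225001409/48670 ≈ 4623.0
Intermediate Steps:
W(Y) = 5 (W(Y) = -1*(-5) = 5)
4623 - 1/(48665 + W(C)) = 4623 - 1/(48665 + 5) = 4623 - 1/48670 = 225001409/48670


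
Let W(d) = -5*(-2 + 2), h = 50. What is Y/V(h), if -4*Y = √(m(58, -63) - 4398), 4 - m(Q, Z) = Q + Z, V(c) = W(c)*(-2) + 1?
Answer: -I*√4389/4 ≈ -16.562*I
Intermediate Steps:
W(d) = 0 (W(d) = -5*0 = 0)
V(c) = 1 (V(c) = 0*(-2) + 1 = 0 + 1 = 1)
m(Q, Z) = 4 - Q - Z (m(Q, Z) = 4 - (Q + Z) = 4 + (-Q - Z) = 4 - Q - Z)
Y = -I*√4389/4 (Y = -√((4 - 1*58 - 1*(-63)) - 4398)/4 = -√((4 - 58 + 63) - 4398)/4 = -√(9 - 4398)/4 = -I*√4389/4 ≈ -16.562*I)
Y/V(h) = -I*√4389/4/1 = -I*√4389/4*1 = -I*√4389/4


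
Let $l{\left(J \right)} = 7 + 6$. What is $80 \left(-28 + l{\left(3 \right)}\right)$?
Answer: $-1200$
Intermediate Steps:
$l{\left(J \right)} = 13$
$80 \left(-28 + l{\left(3 \right)}\right) = 80 \left(-28 + 13\right) = 80 \left(-15\right) = -1200$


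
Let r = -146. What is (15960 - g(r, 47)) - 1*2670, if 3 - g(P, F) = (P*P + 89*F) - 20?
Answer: 38766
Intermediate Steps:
g(P, F) = 23 - P**2 - 89*F (g(P, F) = 3 - ((P*P + 89*F) - 20) = 3 - ((P**2 + 89*F) - 20) = 3 - (-20 + P**2 + 89*F) = 3 + (20 - P**2 - 89*F) = 23 - P**2 - 89*F)
(15960 - g(r, 47)) - 1*2670 = (15960 - (23 - 1*(-146)**2 - 89*47)) - 1*2670 = (15960 - (23 - 1*21316 - 4183)) - 2670 = (15960 - (23 - 21316 - 4183)) - 2670 = (15960 - 1*(-25476)) - 2670 = (15960 + 25476) - 2670 = 41436 - 2670 = 38766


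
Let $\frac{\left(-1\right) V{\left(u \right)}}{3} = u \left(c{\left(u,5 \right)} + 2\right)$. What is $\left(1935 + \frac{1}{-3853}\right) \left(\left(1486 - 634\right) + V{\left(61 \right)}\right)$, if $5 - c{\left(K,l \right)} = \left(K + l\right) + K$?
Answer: $\frac{170076097848}{3853} \approx 4.4141 \cdot 10^{7}$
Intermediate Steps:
$c{\left(K,l \right)} = 5 - l - 2 K$ ($c{\left(K,l \right)} = 5 - \left(\left(K + l\right) + K\right) = 5 - \left(l + 2 K\right) = 5 - l - 2 K$)
$V{\left(u \right)} = - 3 u \left(2 - 2 u\right)$ ($V{\left(u \right)} = - 3 u \left(\left(5 - 5 - 2 u\right) + 2\right) = - 3 u \left(- 2 u + 2\right) = - 3 u \left(2 - 2 u\right)$)
$\left(1935 + \frac{1}{-3853}\right) \left(\left(1486 - 634\right) + V{\left(61 \right)}\right) = \left(1935 + \frac{1}{-3853}\right) \left(\left(1486 - 634\right) + 6 \cdot 61 \left(-1 + 61\right)\right) = \left(1935 - \frac{1}{3853}\right) \left(852 + 6 \cdot 61 \cdot 60\right) = \frac{7455554 \left(852 + 21960\right)}{3853} = \frac{7455554}{3853} \cdot 22812 = \frac{170076097848}{3853}$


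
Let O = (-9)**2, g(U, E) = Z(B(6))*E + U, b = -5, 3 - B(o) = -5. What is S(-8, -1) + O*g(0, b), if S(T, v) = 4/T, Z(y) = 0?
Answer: -1/2 ≈ -0.50000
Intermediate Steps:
B(o) = 8 (B(o) = 3 - 1*(-5) = 3 + 5 = 8)
g(U, E) = U (g(U, E) = 0*E + U = 0 + U = U)
O = 81
S(-8, -1) + O*g(0, b) = 4/(-8) + 81*0 = 4*(-1/8) + 0 = -1/2 + 0 = -1/2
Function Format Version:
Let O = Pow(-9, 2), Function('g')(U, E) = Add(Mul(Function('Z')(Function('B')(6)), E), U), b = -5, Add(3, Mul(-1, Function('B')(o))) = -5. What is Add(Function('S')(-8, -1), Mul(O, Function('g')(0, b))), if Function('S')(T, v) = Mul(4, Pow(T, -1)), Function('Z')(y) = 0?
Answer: Rational(-1, 2) ≈ -0.50000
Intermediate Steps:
Function('B')(o) = 8 (Function('B')(o) = Add(3, Mul(-1, -5)) = Add(3, 5) = 8)
Function('g')(U, E) = U (Function('g')(U, E) = Add(Mul(0, E), U) = Add(0, U) = U)
O = 81
Add(Function('S')(-8, -1), Mul(O, Function('g')(0, b))) = Add(Mul(4, Pow(-8, -1)), Mul(81, 0)) = Add(Mul(4, Rational(-1, 8)), 0) = Add(Rational(-1, 2), 0) = Rational(-1, 2)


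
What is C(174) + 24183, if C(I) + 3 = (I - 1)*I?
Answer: 54282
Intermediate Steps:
C(I) = -3 + I*(-1 + I) (C(I) = -3 + (I - 1)*I = -3 + (-1 + I)*I = -3 + I*(-1 + I))
C(174) + 24183 = (-3 + 174**2 - 1*174) + 24183 = (-3 + 30276 - 174) + 24183 = 30099 + 24183 = 54282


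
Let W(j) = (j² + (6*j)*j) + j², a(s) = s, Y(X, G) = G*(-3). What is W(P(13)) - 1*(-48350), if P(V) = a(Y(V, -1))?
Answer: 48422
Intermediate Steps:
Y(X, G) = -3*G
P(V) = 3 (P(V) = -3*(-1) = 3)
W(j) = 8*j² (W(j) = (j² + 6*j²) + j² = 7*j² + j² = 8*j²)
W(P(13)) - 1*(-48350) = 8*3² - 1*(-48350) = 8*9 + 48350 = 72 + 48350 = 48422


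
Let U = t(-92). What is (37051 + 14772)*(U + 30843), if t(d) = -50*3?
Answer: 1590603339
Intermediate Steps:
t(d) = -150
U = -150
(37051 + 14772)*(U + 30843) = (37051 + 14772)*(-150 + 30843) = 51823*30693 = 1590603339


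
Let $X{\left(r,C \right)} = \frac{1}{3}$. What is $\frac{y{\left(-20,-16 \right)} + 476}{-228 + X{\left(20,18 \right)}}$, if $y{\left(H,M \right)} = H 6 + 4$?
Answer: $- \frac{1080}{683} \approx -1.5813$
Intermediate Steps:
$X{\left(r,C \right)} = \frac{1}{3}$
$y{\left(H,M \right)} = 4 + 6 H$ ($y{\left(H,M \right)} = 6 H + 4 = 4 + 6 H$)
$\frac{y{\left(-20,-16 \right)} + 476}{-228 + X{\left(20,18 \right)}} = \frac{\left(4 + 6 \left(-20\right)\right) + 476}{-228 + \frac{1}{3}} = \frac{\left(4 - 120\right) + 476}{- \frac{683}{3}} = \left(-116 + 476\right) \left(- \frac{3}{683}\right) = 360 \left(- \frac{3}{683}\right) = - \frac{1080}{683}$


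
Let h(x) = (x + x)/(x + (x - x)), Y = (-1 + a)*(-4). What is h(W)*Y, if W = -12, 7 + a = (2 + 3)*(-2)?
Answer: 144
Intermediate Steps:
a = -17 (a = -7 + (2 + 3)*(-2) = -7 + 5*(-2) = -7 - 10 = -17)
Y = 72 (Y = (-1 - 17)*(-4) = -18*(-4) = 72)
h(x) = 2 (h(x) = (2*x)/(x + 0) = (2*x)/x = 2)
h(W)*Y = 2*72 = 144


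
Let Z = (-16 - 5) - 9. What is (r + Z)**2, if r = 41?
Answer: 121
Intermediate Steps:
Z = -30 (Z = -21 - 9 = -30)
(r + Z)**2 = (41 - 30)**2 = 11**2 = 121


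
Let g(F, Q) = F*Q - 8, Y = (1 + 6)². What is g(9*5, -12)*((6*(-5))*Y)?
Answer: 805560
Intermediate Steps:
Y = 49 (Y = 7² = 49)
g(F, Q) = -8 + F*Q
g(9*5, -12)*((6*(-5))*Y) = (-8 + (9*5)*(-12))*((6*(-5))*49) = (-8 + 45*(-12))*(-30*49) = (-8 - 540)*(-1470) = -548*(-1470) = 805560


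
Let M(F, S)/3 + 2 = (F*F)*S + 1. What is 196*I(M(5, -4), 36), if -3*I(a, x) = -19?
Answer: 3724/3 ≈ 1241.3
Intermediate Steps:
M(F, S) = -3 + 3*S*F² (M(F, S) = -6 + 3*((F*F)*S + 1) = -6 + 3*(F²*S + 1) = -6 + 3*(S*F² + 1) = -6 + 3*(1 + S*F²) = -6 + (3 + 3*S*F²) = -3 + 3*S*F²)
I(a, x) = 19/3 (I(a, x) = -⅓*(-19) = 19/3)
196*I(M(5, -4), 36) = 196*(19/3) = 3724/3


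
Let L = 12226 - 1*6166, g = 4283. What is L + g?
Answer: 10343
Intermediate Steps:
L = 6060 (L = 12226 - 6166 = 6060)
L + g = 6060 + 4283 = 10343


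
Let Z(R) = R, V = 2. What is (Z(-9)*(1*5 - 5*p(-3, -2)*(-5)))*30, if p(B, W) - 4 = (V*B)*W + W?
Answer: -95850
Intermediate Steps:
p(B, W) = 4 + W + 2*B*W (p(B, W) = 4 + ((2*B)*W + W) = 4 + (2*B*W + W) = 4 + (W + 2*B*W) = 4 + W + 2*B*W)
(Z(-9)*(1*5 - 5*p(-3, -2)*(-5)))*30 = -9*(1*5 - 5*(4 - 2 + 2*(-3)*(-2))*(-5))*30 = -9*(5 - 5*(4 - 2 + 12)*(-5))*30 = -9*(5 - 5*14*(-5))*30 = -9*(5 - 70*(-5))*30 = -9*(5 + 350)*30 = -9*355*30 = -3195*30 = -95850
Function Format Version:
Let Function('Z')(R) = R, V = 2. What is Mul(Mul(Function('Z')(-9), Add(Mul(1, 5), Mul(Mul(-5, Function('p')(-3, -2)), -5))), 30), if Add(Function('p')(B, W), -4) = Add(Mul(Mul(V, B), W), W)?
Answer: -95850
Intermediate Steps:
Function('p')(B, W) = Add(4, W, Mul(2, B, W)) (Function('p')(B, W) = Add(4, Add(Mul(Mul(2, B), W), W)) = Add(4, Add(Mul(2, B, W), W)) = Add(4, Add(W, Mul(2, B, W))) = Add(4, W, Mul(2, B, W)))
Mul(Mul(Function('Z')(-9), Add(Mul(1, 5), Mul(Mul(-5, Function('p')(-3, -2)), -5))), 30) = Mul(Mul(-9, Add(Mul(1, 5), Mul(Mul(-5, Add(4, -2, Mul(2, -3, -2))), -5))), 30) = Mul(Mul(-9, Add(5, Mul(Mul(-5, Add(4, -2, 12)), -5))), 30) = Mul(Mul(-9, Add(5, Mul(Mul(-5, 14), -5))), 30) = Mul(Mul(-9, Add(5, Mul(-70, -5))), 30) = Mul(Mul(-9, Add(5, 350)), 30) = Mul(Mul(-9, 355), 30) = Mul(-3195, 30) = -95850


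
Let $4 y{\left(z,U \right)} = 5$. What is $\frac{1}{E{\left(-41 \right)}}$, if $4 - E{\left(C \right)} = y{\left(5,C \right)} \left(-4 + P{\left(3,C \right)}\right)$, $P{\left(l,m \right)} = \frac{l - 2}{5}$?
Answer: $\frac{4}{35} \approx 0.11429$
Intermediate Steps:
$y{\left(z,U \right)} = \frac{5}{4}$ ($y{\left(z,U \right)} = \frac{1}{4} \cdot 5 = \frac{5}{4}$)
$P{\left(l,m \right)} = - \frac{2}{5} + \frac{l}{5}$ ($P{\left(l,m \right)} = \left(-2 + l\right) \frac{1}{5} = - \frac{2}{5} + \frac{l}{5}$)
$E{\left(C \right)} = \frac{35}{4}$ ($E{\left(C \right)} = 4 - \frac{5 \left(-4 + \left(- \frac{2}{5} + \frac{1}{5} \cdot 3\right)\right)}{4} = 4 - \frac{5 \left(-4 + \left(- \frac{2}{5} + \frac{3}{5}\right)\right)}{4} = 4 - \frac{5 \left(-4 + \frac{1}{5}\right)}{4} = 4 - \frac{5}{4} \left(- \frac{19}{5}\right) = 4 - - \frac{19}{4} = 4 + \frac{19}{4} = \frac{35}{4}$)
$\frac{1}{E{\left(-41 \right)}} = \frac{1}{\frac{35}{4}} = \frac{4}{35}$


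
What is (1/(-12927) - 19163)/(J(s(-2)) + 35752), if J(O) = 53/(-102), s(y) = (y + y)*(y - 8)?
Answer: -8422483468/15713419159 ≈ -0.53601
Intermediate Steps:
s(y) = 2*y*(-8 + y) (s(y) = (2*y)*(-8 + y) = 2*y*(-8 + y))
J(O) = -53/102 (J(O) = 53*(-1/102) = -53/102)
(1/(-12927) - 19163)/(J(s(-2)) + 35752) = (1/(-12927) - 19163)/(-53/102 + 35752) = (-1/12927 - 19163)/(3646651/102) = -247720102/12927*102/3646651 = -8422483468/15713419159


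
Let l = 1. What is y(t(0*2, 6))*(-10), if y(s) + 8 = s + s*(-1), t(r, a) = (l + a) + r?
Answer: 80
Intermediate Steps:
t(r, a) = 1 + a + r (t(r, a) = (1 + a) + r = 1 + a + r)
y(s) = -8 (y(s) = -8 + (s + s*(-1)) = -8 + (s - s) = -8 + 0 = -8)
y(t(0*2, 6))*(-10) = -8*(-10) = 80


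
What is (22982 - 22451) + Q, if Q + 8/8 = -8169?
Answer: -7639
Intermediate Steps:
Q = -8170 (Q = -1 - 8169 = -8170)
(22982 - 22451) + Q = (22982 - 22451) - 8170 = 531 - 8170 = -7639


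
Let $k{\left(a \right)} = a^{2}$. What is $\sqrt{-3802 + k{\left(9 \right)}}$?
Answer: $61 i \approx 61.0 i$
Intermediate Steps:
$\sqrt{-3802 + k{\left(9 \right)}} = \sqrt{-3802 + 9^{2}} = \sqrt{-3802 + 81} = \sqrt{-3721} = 61 i$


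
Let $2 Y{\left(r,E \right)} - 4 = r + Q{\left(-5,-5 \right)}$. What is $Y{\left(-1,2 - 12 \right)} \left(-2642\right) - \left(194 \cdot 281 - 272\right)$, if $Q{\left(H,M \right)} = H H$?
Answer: $-91230$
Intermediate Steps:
$Q{\left(H,M \right)} = H^{2}$
$Y{\left(r,E \right)} = \frac{29}{2} + \frac{r}{2}$ ($Y{\left(r,E \right)} = 2 + \frac{r + \left(-5\right)^{2}}{2} = 2 + \frac{r + 25}{2} = 2 + \frac{25 + r}{2} = 2 + \left(\frac{25}{2} + \frac{r}{2}\right) = \frac{29}{2} + \frac{r}{2}$)
$Y{\left(-1,2 - 12 \right)} \left(-2642\right) - \left(194 \cdot 281 - 272\right) = \left(\frac{29}{2} + \frac{1}{2} \left(-1\right)\right) \left(-2642\right) - \left(194 \cdot 281 - 272\right) = \left(\frac{29}{2} - \frac{1}{2}\right) \left(-2642\right) - \left(54514 - 272\right) = 14 \left(-2642\right) - 54242 = -36988 - 54242 = -91230$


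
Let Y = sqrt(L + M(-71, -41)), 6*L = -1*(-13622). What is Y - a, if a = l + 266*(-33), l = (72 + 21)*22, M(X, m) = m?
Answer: 6732 + 4*sqrt(1254)/3 ≈ 6779.2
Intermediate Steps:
l = 2046 (l = 93*22 = 2046)
L = 6811/3 (L = (-1*(-13622))/6 = (1/6)*13622 = 6811/3 ≈ 2270.3)
a = -6732 (a = 2046 + 266*(-33) = 2046 - 8778 = -6732)
Y = 4*sqrt(1254)/3 (Y = sqrt(6811/3 - 41) = sqrt(6688/3) = 4*sqrt(1254)/3 ≈ 47.216)
Y - a = 4*sqrt(1254)/3 - 1*(-6732) = 4*sqrt(1254)/3 + 6732 = 6732 + 4*sqrt(1254)/3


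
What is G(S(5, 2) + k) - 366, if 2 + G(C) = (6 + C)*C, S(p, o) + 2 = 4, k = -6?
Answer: -376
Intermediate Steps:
S(p, o) = 2 (S(p, o) = -2 + 4 = 2)
G(C) = -2 + C*(6 + C) (G(C) = -2 + (6 + C)*C = -2 + C*(6 + C))
G(S(5, 2) + k) - 366 = (-2 + (2 - 6)² + 6*(2 - 6)) - 366 = (-2 + (-4)² + 6*(-4)) - 366 = (-2 + 16 - 24) - 366 = -10 - 366 = -376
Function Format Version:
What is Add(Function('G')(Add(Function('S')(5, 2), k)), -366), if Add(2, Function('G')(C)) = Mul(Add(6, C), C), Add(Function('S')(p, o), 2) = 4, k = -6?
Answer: -376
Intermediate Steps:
Function('S')(p, o) = 2 (Function('S')(p, o) = Add(-2, 4) = 2)
Function('G')(C) = Add(-2, Mul(C, Add(6, C))) (Function('G')(C) = Add(-2, Mul(Add(6, C), C)) = Add(-2, Mul(C, Add(6, C))))
Add(Function('G')(Add(Function('S')(5, 2), k)), -366) = Add(Add(-2, Pow(Add(2, -6), 2), Mul(6, Add(2, -6))), -366) = Add(Add(-2, Pow(-4, 2), Mul(6, -4)), -366) = Add(Add(-2, 16, -24), -366) = Add(-10, -366) = -376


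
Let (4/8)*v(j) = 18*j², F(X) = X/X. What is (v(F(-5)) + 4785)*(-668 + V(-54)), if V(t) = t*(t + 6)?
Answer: 9275604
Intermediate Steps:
V(t) = t*(6 + t)
F(X) = 1
v(j) = 36*j² (v(j) = 2*(18*j²) = 36*j²)
(v(F(-5)) + 4785)*(-668 + V(-54)) = (36*1² + 4785)*(-668 - 54*(6 - 54)) = (36*1 + 4785)*(-668 - 54*(-48)) = (36 + 4785)*(-668 + 2592) = 4821*1924 = 9275604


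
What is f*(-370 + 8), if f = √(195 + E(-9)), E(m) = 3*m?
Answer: -724*√42 ≈ -4692.1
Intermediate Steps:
f = 2*√42 (f = √(195 + 3*(-9)) = √(195 - 27) = √168 = 2*√42 ≈ 12.961)
f*(-370 + 8) = (2*√42)*(-370 + 8) = (2*√42)*(-362) = -724*√42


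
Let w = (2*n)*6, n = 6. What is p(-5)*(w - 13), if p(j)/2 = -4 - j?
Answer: 118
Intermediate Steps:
p(j) = -8 - 2*j (p(j) = 2*(-4 - j) = -8 - 2*j)
w = 72 (w = (2*6)*6 = 12*6 = 72)
p(-5)*(w - 13) = (-8 - 2*(-5))*(72 - 13) = (-8 + 10)*59 = 2*59 = 118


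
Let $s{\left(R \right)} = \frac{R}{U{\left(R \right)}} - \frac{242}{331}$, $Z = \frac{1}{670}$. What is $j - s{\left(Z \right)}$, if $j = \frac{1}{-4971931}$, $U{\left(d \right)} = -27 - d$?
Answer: $\frac{21768863021522}{29772524431651} \approx 0.73117$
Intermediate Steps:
$Z = \frac{1}{670} \approx 0.0014925$
$j = - \frac{1}{4971931} \approx -2.0113 \cdot 10^{-7}$
$s{\left(R \right)} = - \frac{242}{331} + \frac{R}{-27 - R}$ ($s{\left(R \right)} = \frac{R}{-27 - R} - \frac{242}{331} = - \frac{242}{331} + \frac{R}{-27 - R}$)
$j - s{\left(Z \right)} = - \frac{1}{4971931} - \frac{3 \left(-2178 - \frac{191}{670}\right)}{331 \left(27 + \frac{1}{670}\right)} = - \frac{1}{4971931} - \frac{3 \left(-2178 - \frac{191}{670}\right)}{331 \cdot \frac{18091}{670}} = - \frac{1}{4971931} - \frac{3}{331} \cdot \frac{670}{18091} \left(- \frac{1459451}{670}\right) = - \frac{1}{4971931} - - \frac{4378353}{5988121} = - \frac{1}{4971931} + \frac{4378353}{5988121} = \frac{21768863021522}{29772524431651}$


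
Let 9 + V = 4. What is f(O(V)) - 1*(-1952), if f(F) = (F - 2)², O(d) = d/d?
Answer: 1953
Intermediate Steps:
V = -5 (V = -9 + 4 = -5)
O(d) = 1
f(F) = (-2 + F)²
f(O(V)) - 1*(-1952) = (-2 + 1)² - 1*(-1952) = (-1)² + 1952 = 1 + 1952 = 1953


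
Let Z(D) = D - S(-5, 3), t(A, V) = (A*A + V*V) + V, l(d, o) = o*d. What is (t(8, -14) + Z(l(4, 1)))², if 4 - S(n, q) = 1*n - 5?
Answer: 55696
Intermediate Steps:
S(n, q) = 9 - n (S(n, q) = 4 - (1*n - 5) = 4 - (n - 5) = 4 - (-5 + n) = 4 + (5 - n) = 9 - n)
l(d, o) = d*o
t(A, V) = V + A² + V² (t(A, V) = (A² + V²) + V = V + A² + V²)
Z(D) = -14 + D (Z(D) = D - (9 - 1*(-5)) = D - (9 + 5) = D - 1*14 = D - 14 = -14 + D)
(t(8, -14) + Z(l(4, 1)))² = ((-14 + 8² + (-14)²) + (-14 + 4*1))² = ((-14 + 64 + 196) + (-14 + 4))² = (246 - 10)² = 236² = 55696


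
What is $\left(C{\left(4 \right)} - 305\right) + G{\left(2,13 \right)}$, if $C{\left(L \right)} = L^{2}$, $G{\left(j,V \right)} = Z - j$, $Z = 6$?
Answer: $-285$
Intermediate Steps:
$G{\left(j,V \right)} = 6 - j$
$\left(C{\left(4 \right)} - 305\right) + G{\left(2,13 \right)} = \left(4^{2} - 305\right) + \left(6 - 2\right) = \left(16 - 305\right) + \left(6 - 2\right) = -289 + 4 = -285$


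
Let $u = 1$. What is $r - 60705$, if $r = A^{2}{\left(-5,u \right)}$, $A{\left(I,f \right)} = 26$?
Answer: $-60029$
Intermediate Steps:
$r = 676$ ($r = 26^{2} = 676$)
$r - 60705 = 676 - 60705 = -60029$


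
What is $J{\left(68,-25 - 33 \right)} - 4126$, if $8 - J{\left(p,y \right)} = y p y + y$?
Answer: $-232812$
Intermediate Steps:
$J{\left(p,y \right)} = 8 - y - p y^{2}$ ($J{\left(p,y \right)} = 8 - \left(y p y + y\right) = 8 - \left(p y y + y\right) = 8 - \left(p y^{2} + y\right) = 8 - \left(y + p y^{2}\right) = 8 - y - p y^{2}$)
$J{\left(68,-25 - 33 \right)} - 4126 = \left(8 - \left(-25 - 33\right) - 68 \left(-25 - 33\right)^{2}\right) - 4126 = \left(8 - -58 - 68 \left(-58\right)^{2}\right) - 4126 = \left(8 + 58 - 68 \cdot 3364\right) - 4126 = \left(8 + 58 - 228752\right) - 4126 = -228686 - 4126 = -232812$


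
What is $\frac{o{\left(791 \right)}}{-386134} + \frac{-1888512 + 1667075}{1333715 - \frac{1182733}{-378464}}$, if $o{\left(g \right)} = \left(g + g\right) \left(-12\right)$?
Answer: $- \frac{1626991045629700}{13921904061573433} \approx -0.11687$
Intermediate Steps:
$o{\left(g \right)} = - 24 g$ ($o{\left(g \right)} = 2 g \left(-12\right) = - 24 g$)
$\frac{o{\left(791 \right)}}{-386134} + \frac{-1888512 + 1667075}{1333715 - \frac{1182733}{-378464}} = \frac{\left(-24\right) 791}{-386134} + \frac{-1888512 + 1667075}{1333715 - \frac{1182733}{-378464}} = \left(-18984\right) \left(- \frac{1}{386134}\right) - \frac{221437}{1333715 - 1182733 \left(- \frac{1}{378464}\right)} = \frac{1356}{27581} - \frac{221437}{1333715 - - \frac{1182733}{378464}} = \frac{1356}{27581} - \frac{221437}{1333715 + \frac{1182733}{378464}} = \frac{1356}{27581} - \frac{221437}{\frac{504764296493}{378464}} = \frac{1356}{27581} - \frac{83805932768}{504764296493} = - \frac{1626991045629700}{13921904061573433}$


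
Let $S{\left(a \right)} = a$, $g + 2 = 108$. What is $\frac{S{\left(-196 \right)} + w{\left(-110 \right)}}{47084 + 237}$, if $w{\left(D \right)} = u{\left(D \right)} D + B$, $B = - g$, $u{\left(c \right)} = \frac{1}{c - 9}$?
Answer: $- \frac{35828}{5631199} \approx -0.0063624$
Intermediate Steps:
$g = 106$ ($g = -2 + 108 = 106$)
$u{\left(c \right)} = \frac{1}{-9 + c}$
$B = -106$ ($B = \left(-1\right) 106 = -106$)
$w{\left(D \right)} = -106 + \frac{D}{-9 + D}$ ($w{\left(D \right)} = \frac{D}{-9 + D} - 106 = -106 + \frac{D}{-9 + D}$)
$\frac{S{\left(-196 \right)} + w{\left(-110 \right)}}{47084 + 237} = \frac{-196 + \frac{3 \left(318 - -3850\right)}{-9 - 110}}{47084 + 237} = \frac{-196 + \frac{3 \left(318 + 3850\right)}{-119}}{47321} = \left(-196 + 3 \left(- \frac{1}{119}\right) 4168\right) \frac{1}{47321} = \left(-196 - \frac{12504}{119}\right) \frac{1}{47321} = \left(- \frac{35828}{119}\right) \frac{1}{47321} = - \frac{35828}{5631199}$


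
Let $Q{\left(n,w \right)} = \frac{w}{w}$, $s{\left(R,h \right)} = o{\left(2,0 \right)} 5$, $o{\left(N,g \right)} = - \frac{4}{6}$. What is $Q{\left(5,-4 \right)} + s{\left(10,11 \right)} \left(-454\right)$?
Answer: $\frac{4543}{3} \approx 1514.3$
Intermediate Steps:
$o{\left(N,g \right)} = - \frac{2}{3}$ ($o{\left(N,g \right)} = \left(-4\right) \frac{1}{6} = - \frac{2}{3}$)
$s{\left(R,h \right)} = - \frac{10}{3}$ ($s{\left(R,h \right)} = \left(- \frac{2}{3}\right) 5 = - \frac{10}{3}$)
$Q{\left(n,w \right)} = 1$
$Q{\left(5,-4 \right)} + s{\left(10,11 \right)} \left(-454\right) = 1 - - \frac{4540}{3} = 1 + \frac{4540}{3} = \frac{4543}{3}$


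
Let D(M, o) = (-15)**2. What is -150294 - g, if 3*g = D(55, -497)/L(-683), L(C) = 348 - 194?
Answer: -23145351/154 ≈ -1.5029e+5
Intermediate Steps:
D(M, o) = 225
L(C) = 154
g = 75/154 (g = (225/154)/3 = (225*(1/154))/3 = (1/3)*(225/154) = 75/154 ≈ 0.48701)
-150294 - g = -150294 - 1*75/154 = -150294 - 75/154 = -23145351/154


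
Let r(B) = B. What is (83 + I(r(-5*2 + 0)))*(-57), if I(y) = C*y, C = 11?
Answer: 1539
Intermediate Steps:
I(y) = 11*y
(83 + I(r(-5*2 + 0)))*(-57) = (83 + 11*(-5*2 + 0))*(-57) = (83 + 11*(-10 + 0))*(-57) = (83 + 11*(-10))*(-57) = (83 - 110)*(-57) = -27*(-57) = 1539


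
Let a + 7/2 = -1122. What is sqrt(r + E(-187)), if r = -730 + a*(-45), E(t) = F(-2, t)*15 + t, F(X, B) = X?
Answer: sqrt(198802)/2 ≈ 222.94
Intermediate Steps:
a = -2251/2 (a = -7/2 - 1122 = -2251/2 ≈ -1125.5)
E(t) = -30 + t (E(t) = -2*15 + t = -30 + t)
r = 99835/2 (r = -730 - 2251/2*(-45) = -730 + 101295/2 = 99835/2 ≈ 49918.)
sqrt(r + E(-187)) = sqrt(99835/2 + (-30 - 187)) = sqrt(99835/2 - 217) = sqrt(99401/2) = sqrt(198802)/2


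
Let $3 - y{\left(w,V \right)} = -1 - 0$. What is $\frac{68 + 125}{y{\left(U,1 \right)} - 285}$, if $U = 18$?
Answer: $- \frac{193}{281} \approx -0.68683$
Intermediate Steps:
$y{\left(w,V \right)} = 4$ ($y{\left(w,V \right)} = 3 - \left(-1 - 0\right) = 3 - \left(-1 + 0\right) = 3 - -1 = 3 + 1 = 4$)
$\frac{68 + 125}{y{\left(U,1 \right)} - 285} = \frac{68 + 125}{4 - 285} = \frac{193}{-281} = 193 \left(- \frac{1}{281}\right) = - \frac{193}{281}$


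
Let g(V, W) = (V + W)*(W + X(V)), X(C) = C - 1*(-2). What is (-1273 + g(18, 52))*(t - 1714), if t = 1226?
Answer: -1838296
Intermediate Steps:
X(C) = 2 + C (X(C) = C + 2 = 2 + C)
g(V, W) = (V + W)*(2 + V + W) (g(V, W) = (V + W)*(W + (2 + V)) = (V + W)*(2 + V + W))
(-1273 + g(18, 52))*(t - 1714) = (-1273 + (52² + 18*52 + 18*(2 + 18) + 52*(2 + 18)))*(1226 - 1714) = (-1273 + (2704 + 936 + 18*20 + 52*20))*(-488) = (-1273 + (2704 + 936 + 360 + 1040))*(-488) = (-1273 + 5040)*(-488) = 3767*(-488) = -1838296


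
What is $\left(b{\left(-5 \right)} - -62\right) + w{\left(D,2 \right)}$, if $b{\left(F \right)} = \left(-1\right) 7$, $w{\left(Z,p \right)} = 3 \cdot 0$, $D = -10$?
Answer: $55$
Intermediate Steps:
$w{\left(Z,p \right)} = 0$
$b{\left(F \right)} = -7$
$\left(b{\left(-5 \right)} - -62\right) + w{\left(D,2 \right)} = \left(-7 - -62\right) + 0 = \left(-7 + \left(-71 + 133\right)\right) + 0 = \left(-7 + 62\right) + 0 = 55 + 0 = 55$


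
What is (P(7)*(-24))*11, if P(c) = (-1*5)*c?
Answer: 9240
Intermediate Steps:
P(c) = -5*c
(P(7)*(-24))*11 = (-5*7*(-24))*11 = -35*(-24)*11 = 840*11 = 9240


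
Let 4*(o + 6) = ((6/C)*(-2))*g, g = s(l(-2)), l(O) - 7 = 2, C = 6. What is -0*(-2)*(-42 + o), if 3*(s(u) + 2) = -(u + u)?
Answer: 0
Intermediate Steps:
l(O) = 9 (l(O) = 7 + 2 = 9)
s(u) = -2 - 2*u/3 (s(u) = -2 + (-(u + u))/3 = -2 + (-2*u)/3 = -2 - 2*u/3)
g = -8 (g = -2 - ⅔*9 = -2 - 6 = -8)
o = -2 (o = -6 + (((6/6)*(-2))*(-8))/4 = -6 + (((6*(⅙))*(-2))*(-8))/4 = -6 + ((1*(-2))*(-8))/4 = -6 + (-2*(-8))/4 = -6 + (¼)*16 = -6 + 4 = -2)
-0*(-2)*(-42 + o) = -0*(-2)*(-42 - 2) = -0*(-44) = -1*0 = 0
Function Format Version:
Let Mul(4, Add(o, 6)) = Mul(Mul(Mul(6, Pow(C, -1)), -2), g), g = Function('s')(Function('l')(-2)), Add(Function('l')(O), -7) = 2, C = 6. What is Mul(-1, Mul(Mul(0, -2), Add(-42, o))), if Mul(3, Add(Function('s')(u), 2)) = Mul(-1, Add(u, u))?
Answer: 0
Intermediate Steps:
Function('l')(O) = 9 (Function('l')(O) = Add(7, 2) = 9)
Function('s')(u) = Add(-2, Mul(Rational(-2, 3), u)) (Function('s')(u) = Add(-2, Mul(Rational(1, 3), Mul(-1, Add(u, u)))) = Add(-2, Mul(Rational(1, 3), Mul(-1, Mul(2, u)))) = Add(-2, Mul(Rational(1, 3), Mul(-2, u))) = Add(-2, Mul(Rational(-2, 3), u)))
g = -8 (g = Add(-2, Mul(Rational(-2, 3), 9)) = Add(-2, -6) = -8)
o = -2 (o = Add(-6, Mul(Rational(1, 4), Mul(Mul(Mul(6, Pow(6, -1)), -2), -8))) = Add(-6, Mul(Rational(1, 4), Mul(Mul(Mul(6, Rational(1, 6)), -2), -8))) = Add(-6, Mul(Rational(1, 4), Mul(Mul(1, -2), -8))) = Add(-6, Mul(Rational(1, 4), Mul(-2, -8))) = Add(-6, Mul(Rational(1, 4), 16)) = Add(-6, 4) = -2)
Mul(-1, Mul(Mul(0, -2), Add(-42, o))) = Mul(-1, Mul(Mul(0, -2), Add(-42, -2))) = Mul(-1, Mul(0, -44)) = Mul(-1, 0) = 0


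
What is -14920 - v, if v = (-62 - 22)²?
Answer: -21976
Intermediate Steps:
v = 7056 (v = (-84)² = 7056)
-14920 - v = -14920 - 1*7056 = -14920 - 7056 = -21976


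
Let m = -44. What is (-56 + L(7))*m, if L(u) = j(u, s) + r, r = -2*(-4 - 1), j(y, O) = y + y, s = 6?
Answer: 1408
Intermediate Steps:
j(y, O) = 2*y
r = 10 (r = -2*(-5) = 10)
L(u) = 10 + 2*u (L(u) = 2*u + 10 = 10 + 2*u)
(-56 + L(7))*m = (-56 + (10 + 2*7))*(-44) = (-56 + (10 + 14))*(-44) = (-56 + 24)*(-44) = -32*(-44) = 1408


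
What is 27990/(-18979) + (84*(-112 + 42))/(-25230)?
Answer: -19819706/15961339 ≈ -1.2417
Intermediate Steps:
27990/(-18979) + (84*(-112 + 42))/(-25230) = 27990*(-1/18979) + (84*(-70))*(-1/25230) = -27990/18979 - 5880*(-1/25230) = -27990/18979 + 196/841 = -19819706/15961339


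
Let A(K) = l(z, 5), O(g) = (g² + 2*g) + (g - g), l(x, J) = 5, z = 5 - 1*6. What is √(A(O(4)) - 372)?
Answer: I*√367 ≈ 19.157*I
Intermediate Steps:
z = -1 (z = 5 - 6 = -1)
O(g) = g² + 2*g (O(g) = (g² + 2*g) + 0 = g² + 2*g)
A(K) = 5
√(A(O(4)) - 372) = √(5 - 372) = √(-367) = I*√367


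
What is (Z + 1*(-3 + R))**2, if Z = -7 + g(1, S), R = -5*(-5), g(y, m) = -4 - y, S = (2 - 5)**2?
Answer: 100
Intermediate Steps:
S = 9 (S = (-3)**2 = 9)
R = 25
Z = -12 (Z = -7 + (-4 - 1*1) = -7 + (-4 - 1) = -7 - 5 = -12)
(Z + 1*(-3 + R))**2 = (-12 + 1*(-3 + 25))**2 = (-12 + 1*22)**2 = (-12 + 22)**2 = 10**2 = 100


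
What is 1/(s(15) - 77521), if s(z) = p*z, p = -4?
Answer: -1/77581 ≈ -1.2890e-5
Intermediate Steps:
s(z) = -4*z
1/(s(15) - 77521) = 1/(-4*15 - 77521) = 1/(-60 - 77521) = 1/(-77581) = -1/77581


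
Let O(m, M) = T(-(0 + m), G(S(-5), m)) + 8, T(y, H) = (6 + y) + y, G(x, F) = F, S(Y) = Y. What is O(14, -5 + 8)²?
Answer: 196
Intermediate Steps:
T(y, H) = 6 + 2*y
O(m, M) = 14 - 2*m (O(m, M) = (6 + 2*(-(0 + m))) + 8 = (6 + 2*(-m)) + 8 = (6 - 2*m) + 8 = 14 - 2*m)
O(14, -5 + 8)² = (14 - 2*14)² = (14 - 28)² = (-14)² = 196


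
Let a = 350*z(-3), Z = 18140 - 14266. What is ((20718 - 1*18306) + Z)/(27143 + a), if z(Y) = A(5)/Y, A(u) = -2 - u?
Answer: 18858/83879 ≈ 0.22482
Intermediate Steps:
z(Y) = -7/Y (z(Y) = (-2 - 1*5)/Y = (-2 - 5)/Y = -7/Y)
Z = 3874
a = 2450/3 (a = 350*(-7/(-3)) = 350*(-7*(-⅓)) = 350*(7/3) = 2450/3 ≈ 816.67)
((20718 - 1*18306) + Z)/(27143 + a) = ((20718 - 1*18306) + 3874)/(27143 + 2450/3) = ((20718 - 18306) + 3874)/(83879/3) = (2412 + 3874)*(3/83879) = 6286*(3/83879) = 18858/83879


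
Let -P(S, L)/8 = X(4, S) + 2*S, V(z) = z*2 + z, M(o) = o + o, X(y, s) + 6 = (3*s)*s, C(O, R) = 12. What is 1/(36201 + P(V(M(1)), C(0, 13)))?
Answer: 1/35289 ≈ 2.8337e-5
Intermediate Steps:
X(y, s) = -6 + 3*s² (X(y, s) = -6 + (3*s)*s = -6 + 3*s²)
M(o) = 2*o
V(z) = 3*z (V(z) = 2*z + z = 3*z)
P(S, L) = 48 - 24*S² - 16*S (P(S, L) = -8*((-6 + 3*S²) + 2*S) = -8*(-6 + 2*S + 3*S²) = 48 - 24*S² - 16*S)
1/(36201 + P(V(M(1)), C(0, 13))) = 1/(36201 + (48 - 24*(3*(2*1))² - 48*2*1)) = 1/(36201 + (48 - 24*(3*2)² - 48*2)) = 1/(36201 + (48 - 24*6² - 16*6)) = 1/(36201 + (48 - 24*36 - 96)) = 1/(36201 + (48 - 864 - 96)) = 1/(36201 - 912) = 1/35289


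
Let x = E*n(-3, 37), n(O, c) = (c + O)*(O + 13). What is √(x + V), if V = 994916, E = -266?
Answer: 2*√226119 ≈ 951.04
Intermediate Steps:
n(O, c) = (13 + O)*(O + c) (n(O, c) = (O + c)*(13 + O) = (13 + O)*(O + c))
x = -90440 (x = -266*((-3)² + 13*(-3) + 13*37 - 3*37) = -266*(9 - 39 + 481 - 111) = -266*340 = -90440)
√(x + V) = √(-90440 + 994916) = √904476 = 2*√226119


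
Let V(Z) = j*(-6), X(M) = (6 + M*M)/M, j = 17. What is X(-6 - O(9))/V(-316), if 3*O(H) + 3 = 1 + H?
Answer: 679/7650 ≈ 0.088758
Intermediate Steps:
O(H) = -2/3 + H/3 (O(H) = -1 + (1 + H)/3 = -1 + (1/3 + H/3) = -2/3 + H/3)
X(M) = (6 + M**2)/M
V(Z) = -102 (V(Z) = 17*(-6) = -102)
X(-6 - O(9))/V(-316) = ((-6 - (-2/3 + (1/3)*9)) + 6/(-6 - (-2/3 + (1/3)*9)))/(-102) = ((-6 - (-2/3 + 3)) + 6/(-6 - (-2/3 + 3)))*(-1/102) = ((-6 - 1*7/3) + 6/(-6 - 1*7/3))*(-1/102) = ((-6 - 7/3) + 6/(-6 - 7/3))*(-1/102) = (-25/3 + 6/(-25/3))*(-1/102) = (-25/3 + 6*(-3/25))*(-1/102) = (-25/3 - 18/25)*(-1/102) = -679/75*(-1/102) = 679/7650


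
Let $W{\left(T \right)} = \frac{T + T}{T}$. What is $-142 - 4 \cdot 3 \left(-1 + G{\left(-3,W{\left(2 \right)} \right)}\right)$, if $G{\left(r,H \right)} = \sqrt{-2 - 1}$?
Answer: $-130 - 12 i \sqrt{3} \approx -130.0 - 20.785 i$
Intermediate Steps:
$W{\left(T \right)} = 2$ ($W{\left(T \right)} = \frac{2 T}{T} = 2$)
$G{\left(r,H \right)} = i \sqrt{3}$ ($G{\left(r,H \right)} = \sqrt{-3} = i \sqrt{3}$)
$-142 - 4 \cdot 3 \left(-1 + G{\left(-3,W{\left(2 \right)} \right)}\right) = -142 - 4 \cdot 3 \left(-1 + i \sqrt{3}\right) = -142 - 4 \left(-3 + 3 i \sqrt{3}\right) = -142 + \left(12 - 12 i \sqrt{3}\right) = -130 - 12 i \sqrt{3}$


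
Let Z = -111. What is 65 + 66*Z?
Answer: -7261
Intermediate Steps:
65 + 66*Z = 65 + 66*(-111) = 65 - 7326 = -7261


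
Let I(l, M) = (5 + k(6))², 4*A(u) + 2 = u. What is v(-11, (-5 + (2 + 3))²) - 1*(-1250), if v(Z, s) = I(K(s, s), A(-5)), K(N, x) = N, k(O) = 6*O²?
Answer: 50091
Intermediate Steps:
A(u) = -½ + u/4
I(l, M) = 48841 (I(l, M) = (5 + 6*6²)² = (5 + 6*36)² = (5 + 216)² = 221² = 48841)
v(Z, s) = 48841
v(-11, (-5 + (2 + 3))²) - 1*(-1250) = 48841 - 1*(-1250) = 48841 + 1250 = 50091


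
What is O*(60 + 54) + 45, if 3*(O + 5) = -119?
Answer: -5047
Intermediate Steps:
O = -134/3 (O = -5 + (⅓)*(-119) = -5 - 119/3 = -134/3 ≈ -44.667)
O*(60 + 54) + 45 = -134*(60 + 54)/3 + 45 = -134/3*114 + 45 = -5092 + 45 = -5047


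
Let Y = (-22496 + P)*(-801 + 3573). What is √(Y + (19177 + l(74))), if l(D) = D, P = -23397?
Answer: 3*I*√14132905 ≈ 11278.0*I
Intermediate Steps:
Y = -127215396 (Y = (-22496 - 23397)*(-801 + 3573) = -45893*2772 = -127215396)
√(Y + (19177 + l(74))) = √(-127215396 + (19177 + 74)) = √(-127215396 + 19251) = √(-127196145) = 3*I*√14132905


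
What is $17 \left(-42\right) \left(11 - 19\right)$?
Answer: $5712$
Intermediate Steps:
$17 \left(-42\right) \left(11 - 19\right) = \left(-714\right) \left(-8\right) = 5712$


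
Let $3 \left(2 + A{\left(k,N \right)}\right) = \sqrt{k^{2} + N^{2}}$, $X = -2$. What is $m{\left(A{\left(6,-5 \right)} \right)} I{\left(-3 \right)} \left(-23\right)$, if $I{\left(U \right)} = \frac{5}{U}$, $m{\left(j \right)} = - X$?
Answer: $\frac{230}{3} \approx 76.667$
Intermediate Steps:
$A{\left(k,N \right)} = -2 + \frac{\sqrt{N^{2} + k^{2}}}{3}$ ($A{\left(k,N \right)} = -2 + \frac{\sqrt{k^{2} + N^{2}}}{3} = -2 + \frac{\sqrt{N^{2} + k^{2}}}{3}$)
$m{\left(j \right)} = 2$ ($m{\left(j \right)} = \left(-1\right) \left(-2\right) = 2$)
$m{\left(A{\left(6,-5 \right)} \right)} I{\left(-3 \right)} \left(-23\right) = 2 \frac{5}{-3} \left(-23\right) = 2 \cdot 5 \left(- \frac{1}{3}\right) \left(-23\right) = 2 \left(- \frac{5}{3}\right) \left(-23\right) = \left(- \frac{10}{3}\right) \left(-23\right) = \frac{230}{3}$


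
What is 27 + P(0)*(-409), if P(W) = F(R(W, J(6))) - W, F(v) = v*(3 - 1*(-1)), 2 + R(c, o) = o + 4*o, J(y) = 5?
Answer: -37601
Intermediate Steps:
R(c, o) = -2 + 5*o (R(c, o) = -2 + (o + 4*o) = -2 + 5*o)
F(v) = 4*v (F(v) = v*(3 + 1) = v*4 = 4*v)
P(W) = 92 - W (P(W) = 4*(-2 + 5*5) - W = 4*(-2 + 25) - W = 4*23 - W = 92 - W)
27 + P(0)*(-409) = 27 + (92 - 1*0)*(-409) = 27 + (92 + 0)*(-409) = 27 + 92*(-409) = 27 - 37628 = -37601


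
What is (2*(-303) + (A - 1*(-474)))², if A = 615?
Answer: 233289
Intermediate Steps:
(2*(-303) + (A - 1*(-474)))² = (2*(-303) + (615 - 1*(-474)))² = (-606 + (615 + 474))² = (-606 + 1089)² = 483² = 233289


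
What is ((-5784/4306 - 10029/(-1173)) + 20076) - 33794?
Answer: -11542061207/841823 ≈ -13711.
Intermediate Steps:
((-5784/4306 - 10029/(-1173)) + 20076) - 33794 = ((-5784*1/4306 - 10029*(-1/1173)) + 20076) - 33794 = ((-2892/2153 + 3343/391) + 20076) - 33794 = (6066707/841823 + 20076) - 33794 = 16906505255/841823 - 33794 = -11542061207/841823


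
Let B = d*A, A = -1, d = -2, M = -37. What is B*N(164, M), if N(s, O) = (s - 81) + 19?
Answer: 204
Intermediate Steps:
N(s, O) = -62 + s (N(s, O) = (-81 + s) + 19 = -62 + s)
B = 2 (B = -2*(-1) = 2)
B*N(164, M) = 2*(-62 + 164) = 2*102 = 204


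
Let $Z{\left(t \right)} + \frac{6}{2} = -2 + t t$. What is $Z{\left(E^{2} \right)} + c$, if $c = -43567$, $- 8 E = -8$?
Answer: $-43571$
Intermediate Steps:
$E = 1$ ($E = \left(- \frac{1}{8}\right) \left(-8\right) = 1$)
$Z{\left(t \right)} = -5 + t^{2}$ ($Z{\left(t \right)} = -3 + \left(-2 + t t\right) = -3 + \left(-2 + t^{2}\right) = -5 + t^{2}$)
$Z{\left(E^{2} \right)} + c = \left(-5 + \left(1^{2}\right)^{2}\right) - 43567 = \left(-5 + 1^{2}\right) - 43567 = \left(-5 + 1\right) - 43567 = -4 - 43567 = -43571$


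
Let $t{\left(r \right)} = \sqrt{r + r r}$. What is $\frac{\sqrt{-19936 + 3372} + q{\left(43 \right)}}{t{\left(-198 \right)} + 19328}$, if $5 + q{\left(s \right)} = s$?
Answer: $\frac{367232}{186766289} - \frac{57 \sqrt{4334}}{186766289} - \frac{3 i \sqrt{17947094}}{186766289} + \frac{19328 i \sqrt{4141}}{186766289} \approx 0.0019462 + 0.0065914 i$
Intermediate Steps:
$q{\left(s \right)} = -5 + s$
$t{\left(r \right)} = \sqrt{r + r^{2}}$
$\frac{\sqrt{-19936 + 3372} + q{\left(43 \right)}}{t{\left(-198 \right)} + 19328} = \frac{\sqrt{-19936 + 3372} + \left(-5 + 43\right)}{\sqrt{- 198 \left(1 - 198\right)} + 19328} = \frac{\sqrt{-16564} + 38}{\sqrt{\left(-198\right) \left(-197\right)} + 19328} = \frac{2 i \sqrt{4141} + 38}{\sqrt{39006} + 19328} = \frac{38 + 2 i \sqrt{4141}}{3 \sqrt{4334} + 19328} = \frac{38 + 2 i \sqrt{4141}}{19328 + 3 \sqrt{4334}}$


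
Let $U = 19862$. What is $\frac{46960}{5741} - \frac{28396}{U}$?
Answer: $\frac{384849042}{57013871} \approx 6.7501$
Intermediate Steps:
$\frac{46960}{5741} - \frac{28396}{U} = \frac{46960}{5741} - \frac{28396}{19862} = 46960 \cdot \frac{1}{5741} - \frac{14198}{9931} = \frac{46960}{5741} - \frac{14198}{9931} = \frac{384849042}{57013871}$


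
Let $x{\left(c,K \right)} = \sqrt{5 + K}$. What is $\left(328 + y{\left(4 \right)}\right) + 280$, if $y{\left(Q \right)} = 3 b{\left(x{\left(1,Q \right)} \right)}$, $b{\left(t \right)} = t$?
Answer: $617$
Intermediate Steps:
$y{\left(Q \right)} = 3 \sqrt{5 + Q}$
$\left(328 + y{\left(4 \right)}\right) + 280 = \left(328 + 3 \sqrt{5 + 4}\right) + 280 = \left(328 + 3 \sqrt{9}\right) + 280 = \left(328 + 3 \cdot 3\right) + 280 = \left(328 + 9\right) + 280 = 337 + 280 = 617$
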